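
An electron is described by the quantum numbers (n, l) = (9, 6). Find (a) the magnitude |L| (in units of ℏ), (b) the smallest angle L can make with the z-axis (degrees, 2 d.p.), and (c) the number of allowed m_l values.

|L| = √42 ℏ ≈ 6.481ℏ; θ_min ≈ 22.21°; 13 values

|L| = ℏ√(6·7) = √42 ℏ ≈ 6.481ℏ.
cos θ_min = 6/√42, so θ_min ≈ 22.21°.
There are 2l+1 = 13 values of m_l.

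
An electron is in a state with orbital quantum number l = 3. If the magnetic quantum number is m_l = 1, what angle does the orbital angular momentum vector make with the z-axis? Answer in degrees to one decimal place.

|L| = √(l(l+1)) ℏ = 2√3 ℏ.
L_z = m_l ℏ = 1ℏ.
cos θ = L_z/|L| = 1/√12, so θ ≈ 73.2°.

θ ≈ 73.2°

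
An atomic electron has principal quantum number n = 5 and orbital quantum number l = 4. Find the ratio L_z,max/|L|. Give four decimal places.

|L| = 2√5 ℏ ≈ 4.4721ℏ, while L_z,max = lℏ = 4ℏ.
L_z,max/|L| = 4/√20 = 0.8944.

L_z,max/|L| = 0.8944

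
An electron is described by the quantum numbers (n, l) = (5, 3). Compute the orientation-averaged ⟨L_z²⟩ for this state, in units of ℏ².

m_l ∈ {-3, -2, -1, 0, 1, 2, 3}.
Average of L_z² over 7 states: 28/7 ℏ² = 4 ℏ².

⟨L_z²⟩ = 4 ℏ²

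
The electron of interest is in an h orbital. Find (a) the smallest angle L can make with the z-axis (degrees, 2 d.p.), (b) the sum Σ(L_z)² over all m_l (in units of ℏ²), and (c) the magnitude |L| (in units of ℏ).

θ_min ≈ 24.09°; Σ(L_z)² = 110 ℏ²; |L| = √30 ℏ ≈ 5.477ℏ

For an h orbital, l = 5.
cos θ_min = 5/√30, so θ_min ≈ 24.09°.
Σ m_l² = 110, so Σ(L_z)² = 110 ℏ².
|L| = ℏ√(5·6) = √30 ℏ ≈ 5.477ℏ.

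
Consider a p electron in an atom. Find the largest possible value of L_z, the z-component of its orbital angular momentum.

L_z,max = 1ℏ

The letter p corresponds to l = 1.
L_z = m_l ℏ with m_l ∈ {−1, …, 1}; the maximum is m_l = 1.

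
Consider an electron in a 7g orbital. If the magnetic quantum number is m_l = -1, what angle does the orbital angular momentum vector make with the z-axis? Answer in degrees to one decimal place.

The 7g subshell has l = 4.
|L|² = l(l+1)ℏ² = 20ℏ², so |L| = 2√5 ℏ.
L_z = m_l ℏ = −1ℏ.
cos θ = L_z/|L| = -1/√20, so θ ≈ 102.9°.

θ ≈ 102.9°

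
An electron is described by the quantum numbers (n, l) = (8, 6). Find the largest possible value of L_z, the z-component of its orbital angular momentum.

L_z = m_l ℏ with m_l ∈ {−6, …, 6}; the maximum is m_l = 6.

L_z,max = 6ℏ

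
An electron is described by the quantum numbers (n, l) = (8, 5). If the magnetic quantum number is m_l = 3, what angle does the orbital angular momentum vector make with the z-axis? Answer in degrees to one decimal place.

|L| = ℏ√(l(l+1)) = √30 ℏ.
L_z = m_l ℏ = 3ℏ.
cos θ = L_z/|L| = 3/√30, so θ ≈ 56.8°.

θ ≈ 56.8°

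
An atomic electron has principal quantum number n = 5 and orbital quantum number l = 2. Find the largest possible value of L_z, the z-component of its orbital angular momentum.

L_z,max = 2ℏ

L_z = m_l ℏ with m_l ∈ {−2, …, 2}; the maximum is m_l = 2.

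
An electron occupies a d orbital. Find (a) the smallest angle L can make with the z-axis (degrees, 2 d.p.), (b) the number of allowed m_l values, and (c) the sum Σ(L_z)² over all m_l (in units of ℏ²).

θ_min ≈ 35.26°; 5 values; Σ(L_z)² = 10 ℏ²

A d state has l = 2.
cos θ_min = 2/√6, so θ_min ≈ 35.26°.
There are 2l+1 = 5 values of m_l.
Σ m_l² = 10, so Σ(L_z)² = 10 ℏ².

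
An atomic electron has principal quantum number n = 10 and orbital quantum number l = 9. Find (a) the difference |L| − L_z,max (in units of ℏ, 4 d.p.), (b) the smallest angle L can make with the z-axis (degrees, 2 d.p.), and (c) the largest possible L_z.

|L| − L_z,max = (3√10 − 9)ℏ ≈ 0.4868ℏ.
cos θ_min = 9/√90, so θ_min ≈ 18.43°.
L_z,max = lℏ = 9ℏ.

|L|−L_z,max ≈ 0.4868ℏ; θ_min ≈ 18.43°; L_z,max = 9ℏ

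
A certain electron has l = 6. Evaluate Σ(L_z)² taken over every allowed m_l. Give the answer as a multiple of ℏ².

Σ(L_z)² = 182 ℏ²

The allowed m_l values are -6, -5, -4, -3, -2, -1, 0, 1, 2, 3, 4, 5, 6.
Σ m_l² = l(l+1)(2l+1)/3 = 6·7·13/3 = 182.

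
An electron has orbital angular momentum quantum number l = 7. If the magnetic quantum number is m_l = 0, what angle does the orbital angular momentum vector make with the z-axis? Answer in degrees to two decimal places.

|L| = ℏ√(l(l+1)) = 2√14 ℏ.
L_z = m_l ℏ = 0ℏ.
cos θ = L_z/|L| = 0/√56, so θ ≈ 90.00°.

θ ≈ 90.00°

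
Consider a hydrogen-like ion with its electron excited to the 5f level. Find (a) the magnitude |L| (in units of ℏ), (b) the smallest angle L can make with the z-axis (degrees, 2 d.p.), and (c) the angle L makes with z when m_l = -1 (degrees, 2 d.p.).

The 5f level has l = 3.
|L| = ℏ√(3·4) = 2√3 ℏ ≈ 3.464ℏ.
cos θ_min = 3/√12, so θ_min ≈ 30.00°.
For m_l = -1: cos θ = -1/√12, θ ≈ 106.78°.

|L| = 2√3 ℏ ≈ 3.464ℏ; θ_min ≈ 30.00°; θ(m_l=-1) ≈ 106.78°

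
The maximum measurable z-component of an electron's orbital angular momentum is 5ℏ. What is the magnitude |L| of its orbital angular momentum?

|L| = √30 ℏ ≈ 5.477ℏ

L_z,max = lℏ, so l = 5.
Then |L| = ℏ√(5·6) = √30 ℏ.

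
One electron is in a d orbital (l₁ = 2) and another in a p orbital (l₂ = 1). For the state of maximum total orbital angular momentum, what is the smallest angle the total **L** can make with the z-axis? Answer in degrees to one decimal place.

θ_min ≈ 30.0°

By the triangle rule, |l₁ − l₂| ≤ L ≤ l₁ + l₂.
Allowed values: L = 1, 2, 3.
The maximum is L = 3, with |L_tot| = ℏ√(3·4) = 2√3 ℏ.
The minimum angle with z is arccos(3/√12) ≈ 30.0°.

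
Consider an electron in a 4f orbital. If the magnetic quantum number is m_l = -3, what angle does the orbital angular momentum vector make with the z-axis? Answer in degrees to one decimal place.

θ ≈ 150.0°

4f means n = 4, l = 3.
|L| = ℏ√(l(l+1)) = 2√3 ℏ.
L_z = m_l ℏ = −3ℏ.
cos θ = L_z/|L| = -3/√12, so θ ≈ 150.0°.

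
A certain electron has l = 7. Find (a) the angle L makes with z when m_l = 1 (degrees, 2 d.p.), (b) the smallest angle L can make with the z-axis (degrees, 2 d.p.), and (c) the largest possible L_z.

For m_l = 1: cos θ = 1/√56, θ ≈ 82.32°.
cos θ_min = 7/√56, so θ_min ≈ 20.70°.
L_z,max = lℏ = 7ℏ.

θ(m_l=1) ≈ 82.32°; θ_min ≈ 20.70°; L_z,max = 7ℏ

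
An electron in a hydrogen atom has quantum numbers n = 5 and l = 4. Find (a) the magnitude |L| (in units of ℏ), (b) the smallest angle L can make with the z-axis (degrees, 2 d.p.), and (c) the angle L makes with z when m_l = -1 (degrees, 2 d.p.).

|L| = ℏ√(4·5) = 2√5 ℏ ≈ 4.472ℏ.
cos θ_min = 4/√20, so θ_min ≈ 26.57°.
For m_l = -1: cos θ = -1/√20, θ ≈ 102.92°.

|L| = 2√5 ℏ ≈ 4.472ℏ; θ_min ≈ 26.57°; θ(m_l=-1) ≈ 102.92°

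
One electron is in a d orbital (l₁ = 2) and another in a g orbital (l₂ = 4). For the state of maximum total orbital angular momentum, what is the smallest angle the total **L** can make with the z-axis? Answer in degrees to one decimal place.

Angular momentum addition gives L = |l₁ − l₂|, …, l₁ + l₂.
L ∈ {2, 3, 4, 5, 6}.
The maximum is L = 6, with |L_tot| = ℏ√(6·7) = √42 ℏ.
The minimum angle with z is arccos(6/√42) ≈ 22.2°.

θ_min ≈ 22.2°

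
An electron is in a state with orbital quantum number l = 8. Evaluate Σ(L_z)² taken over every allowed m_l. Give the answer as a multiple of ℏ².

The allowed m_l values are -8, -7, -6, -5, -4, -3, -2, -1, 0, 1, 2, 3, 4, 5, 6, 7, 8.
Σ m_l² = l(l+1)(2l+1)/3 = 8·9·17/3 = 408.

Σ(L_z)² = 408 ℏ²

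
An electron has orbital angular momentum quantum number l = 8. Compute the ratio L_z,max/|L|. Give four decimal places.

L_z,max/|L| = 0.9428

|L| = 6√2 ℏ ≈ 8.4853ℏ, while L_z,max = lℏ = 8ℏ.
L_z,max/|L| = 8/√72 = 0.9428.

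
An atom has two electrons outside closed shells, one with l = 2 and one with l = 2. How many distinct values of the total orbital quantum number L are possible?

Angular momentum addition gives L = |l₁ − l₂|, …, l₁ + l₂.
So L can be 0, 1, 2, 3, 4.
That is 5 values.

5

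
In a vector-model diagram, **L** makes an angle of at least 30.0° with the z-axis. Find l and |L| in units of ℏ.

l = 3, |L| = 2√3 ℏ ≈ 3.464ℏ

cos θ_min = l/√(l(l+1)) = √(l/(l+1)), so l/(l+1) = cos²(30.0°) = 0.7500.
l = cos²θ/sin²θ ≈ 3.
Then |L| = ℏ√(3·4) = 2√3 ℏ.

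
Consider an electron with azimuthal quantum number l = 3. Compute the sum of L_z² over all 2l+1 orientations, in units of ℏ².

Σ(L_z)² = 28 ℏ²

The allowed m_l values are -3, -2, -1, 0, 1, 2, 3.
Σ m_l² = l(l+1)(2l+1)/3 = 3·4·7/3 = 28.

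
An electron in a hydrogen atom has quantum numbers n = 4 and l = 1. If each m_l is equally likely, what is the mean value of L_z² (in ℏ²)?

m_l runs from −1 to 1, i.e. {-1, 0, 1}.
⟨L_z²⟩ = ℏ²·(Σ m_l²)/(2l+1) = ℏ²·2/3 = 0.6667ℏ².

⟨L_z²⟩ = 0.6667 ℏ²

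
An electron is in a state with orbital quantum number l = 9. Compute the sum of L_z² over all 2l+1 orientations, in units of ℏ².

Σ(L_z)² = 570 ℏ²

m_l ∈ {-9, -8, -7, -6, -5, -4, -3, -2, -1, 0, 1, 2, 3, 4, 5, 6, 7, 8, 9}.
Σ m_l² = l(l+1)(2l+1)/3 = 9·10·19/3 = 570.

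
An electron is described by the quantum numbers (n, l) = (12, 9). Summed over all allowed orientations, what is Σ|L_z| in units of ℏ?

Σ|L_z| = 90 ℏ

m_l ∈ {-9, -8, -7, -6, -5, -4, -3, -2, -1, 0, 1, 2, 3, 4, 5, 6, 7, 8, 9}.
Σ|m_l| = l(l+1) = 90.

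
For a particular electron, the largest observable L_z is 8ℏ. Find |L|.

The maximum L_z equals lℏ, giving l = 8.
|L| = √(l(l+1)) ℏ = 6√2 ℏ.

|L| = 6√2 ℏ ≈ 8.485ℏ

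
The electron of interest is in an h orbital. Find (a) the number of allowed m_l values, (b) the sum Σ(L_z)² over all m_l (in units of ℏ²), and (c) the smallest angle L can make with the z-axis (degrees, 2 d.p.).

An h state has l = 5.
There are 2l+1 = 11 values of m_l.
Σ m_l² = 110, so Σ(L_z)² = 110 ℏ².
cos θ_min = 5/√30, so θ_min ≈ 24.09°.

11 values; Σ(L_z)² = 110 ℏ²; θ_min ≈ 24.09°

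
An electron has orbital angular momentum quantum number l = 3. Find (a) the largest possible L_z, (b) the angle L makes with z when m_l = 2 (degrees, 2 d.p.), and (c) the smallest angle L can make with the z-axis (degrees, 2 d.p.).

L_z,max = 3ℏ; θ(m_l=2) ≈ 54.74°; θ_min ≈ 30.00°

L_z,max = lℏ = 3ℏ.
For m_l = 2: cos θ = 2/√12, θ ≈ 54.74°.
cos θ_min = 3/√12, so θ_min ≈ 30.00°.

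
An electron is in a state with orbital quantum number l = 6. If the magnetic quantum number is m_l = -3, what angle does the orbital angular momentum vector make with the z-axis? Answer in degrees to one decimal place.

θ ≈ 117.6°

|L|² = l(l+1)ℏ² = 42ℏ², so |L| = √42 ℏ.
L_z = m_l ℏ = −3ℏ.
cos θ = L_z/|L| = -3/√42, so θ ≈ 117.6°.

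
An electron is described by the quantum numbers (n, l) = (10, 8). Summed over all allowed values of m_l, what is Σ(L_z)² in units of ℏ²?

Σ(L_z)² = 408 ℏ²

m_l ∈ {-8, -7, -6, -5, -4, -3, -2, -1, 0, 1, 2, 3, 4, 5, 6, 7, 8}.
Σ m_l² = 2·(1 + 4 + 9 + 16 + 25 + 36 + 49 + 64) = 408.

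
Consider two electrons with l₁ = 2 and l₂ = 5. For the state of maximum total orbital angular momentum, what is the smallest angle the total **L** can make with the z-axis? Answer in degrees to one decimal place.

θ_min ≈ 20.7°

By the triangle rule, |l₁ − l₂| ≤ L ≤ l₁ + l₂.
L ∈ {3, 4, 5, 6, 7}.
The maximum is L = 7, with |L_tot| = ℏ√(7·8) = 2√14 ℏ.
The minimum angle with z is arccos(7/√56) ≈ 20.7°.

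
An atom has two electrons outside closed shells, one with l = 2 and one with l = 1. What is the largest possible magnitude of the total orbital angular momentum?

|L_tot|_max = 2√3 ℏ ≈ 3.464ℏ

Angular momentum addition gives L = |l₁ − l₂|, …, l₁ + l₂.
So L can be 1, 2, 3.
The largest magnitude corresponds to L = 3: |L_tot| = ℏ√(3·4) = 2√3 ℏ.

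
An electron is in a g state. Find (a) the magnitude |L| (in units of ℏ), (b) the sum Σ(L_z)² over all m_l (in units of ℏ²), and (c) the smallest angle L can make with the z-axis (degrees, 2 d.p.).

For a g orbital, l = 4.
|L| = ℏ√(4·5) = 2√5 ℏ ≈ 4.472ℏ.
Σ m_l² = 60, so Σ(L_z)² = 60 ℏ².
cos θ_min = 4/√20, so θ_min ≈ 26.57°.

|L| = 2√5 ℏ ≈ 4.472ℏ; Σ(L_z)² = 60 ℏ²; θ_min ≈ 26.57°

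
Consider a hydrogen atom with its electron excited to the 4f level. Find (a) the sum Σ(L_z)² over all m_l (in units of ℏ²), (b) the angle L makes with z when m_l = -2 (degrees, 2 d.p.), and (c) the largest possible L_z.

The 4f level has l = 3.
Σ m_l² = 28, so Σ(L_z)² = 28 ℏ².
For m_l = -2: cos θ = -2/√12, θ ≈ 125.26°.
L_z,max = lℏ = 3ℏ.

Σ(L_z)² = 28 ℏ²; θ(m_l=-2) ≈ 125.26°; L_z,max = 3ℏ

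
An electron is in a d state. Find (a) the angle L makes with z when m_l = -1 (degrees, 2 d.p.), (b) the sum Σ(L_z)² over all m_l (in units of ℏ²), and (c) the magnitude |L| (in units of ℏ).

The letter d corresponds to l = 2.
For m_l = -1: cos θ = -1/√6, θ ≈ 114.09°.
Σ m_l² = 10, so Σ(L_z)² = 10 ℏ².
|L| = ℏ√(2·3) = √6 ℏ ≈ 2.449ℏ.

θ(m_l=-1) ≈ 114.09°; Σ(L_z)² = 10 ℏ²; |L| = √6 ℏ ≈ 2.449ℏ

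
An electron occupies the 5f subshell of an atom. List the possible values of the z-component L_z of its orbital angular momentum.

For 5f, l = 3.
L_z = m_l ℏ with m_l ranging from −l to +l in integer steps.
For l = 3: m_l ∈ {-3, -2, -1, 0, 1, 2, 3}.

L_z ∈ {−3ℏ, −2ℏ, −ℏ, 0, ℏ, 2ℏ, 3ℏ}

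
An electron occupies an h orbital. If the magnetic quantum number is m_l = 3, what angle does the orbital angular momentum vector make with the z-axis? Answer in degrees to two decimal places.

θ ≈ 56.79°

An h state has l = 5.
|L|² = l(l+1)ℏ² = 30ℏ², so |L| = √30 ℏ.
L_z = m_l ℏ = 3ℏ.
cos θ = L_z/|L| = 3/√30, so θ ≈ 56.79°.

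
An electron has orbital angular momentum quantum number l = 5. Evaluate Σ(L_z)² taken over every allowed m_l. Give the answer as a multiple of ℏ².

m_l ∈ {-5, -4, -3, -2, -1, 0, 1, 2, 3, 4, 5}.
Summing m² from −5 to 5: Σ m_l² = 110.

Σ(L_z)² = 110 ℏ²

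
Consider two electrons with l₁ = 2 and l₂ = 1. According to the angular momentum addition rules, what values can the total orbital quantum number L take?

L = 1, 2, 3

Angular momentum addition gives L = |l₁ − l₂|, …, l₁ + l₂.
So L can be 1, 2, 3.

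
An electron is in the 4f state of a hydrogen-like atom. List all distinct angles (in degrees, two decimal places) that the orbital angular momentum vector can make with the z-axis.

θ ∈ {30.00°, 54.74°, 73.22°, 90.00°, 106.78°, 125.26°, 150.00°}

For 4f, l = 3.
|L| = ℏ√(l(l+1)) = 2√3 ℏ.
cos θ = m_l/√12 for each m_l ∈ {-3, -2, -1, 0, 1, 2, 3}.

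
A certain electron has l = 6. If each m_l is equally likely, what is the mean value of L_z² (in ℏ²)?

m_l runs from −6 to 6, i.e. {-6, -5, -4, -3, -2, -1, 0, 1, 2, 3, 4, 5, 6}.
Average of L_z² over 13 states: 182/13 ℏ² = 14 ℏ².

⟨L_z²⟩ = 14 ℏ²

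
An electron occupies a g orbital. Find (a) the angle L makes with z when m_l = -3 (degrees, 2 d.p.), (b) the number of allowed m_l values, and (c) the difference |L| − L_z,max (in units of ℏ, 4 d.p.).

θ(m_l=-3) ≈ 132.13°; 9 values; |L|−L_z,max ≈ 0.4721ℏ

For a g orbital, l = 4.
For m_l = -3: cos θ = -3/√20, θ ≈ 132.13°.
There are 2l+1 = 9 values of m_l.
|L| − L_z,max = (2√5 − 4)ℏ ≈ 0.4721ℏ.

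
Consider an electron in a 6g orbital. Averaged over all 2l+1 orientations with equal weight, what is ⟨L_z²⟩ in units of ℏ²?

⟨L_z²⟩ = 6.667 ℏ²

For 6g, l = 4.
m_l ∈ {-4, -3, -2, -1, 0, 1, 2, 3, 4}.
⟨L_z²⟩ = ℏ²·(Σ m_l²)/(2l+1) = ℏ²·60/9 = 6.667ℏ².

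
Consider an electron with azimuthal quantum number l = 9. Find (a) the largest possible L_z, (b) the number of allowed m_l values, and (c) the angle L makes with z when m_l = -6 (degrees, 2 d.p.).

L_z,max = lℏ = 9ℏ.
There are 2l+1 = 19 values of m_l.
For m_l = -6: cos θ = -6/√90, θ ≈ 129.23°.

L_z,max = 9ℏ; 19 values; θ(m_l=-6) ≈ 129.23°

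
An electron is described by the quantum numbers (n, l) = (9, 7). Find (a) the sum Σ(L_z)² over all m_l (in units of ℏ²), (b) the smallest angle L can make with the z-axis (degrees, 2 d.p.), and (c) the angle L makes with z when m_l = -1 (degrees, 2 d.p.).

Σ(L_z)² = 280 ℏ²; θ_min ≈ 20.70°; θ(m_l=-1) ≈ 97.68°

Σ m_l² = 280, so Σ(L_z)² = 280 ℏ².
cos θ_min = 7/√56, so θ_min ≈ 20.70°.
For m_l = -1: cos θ = -1/√56, θ ≈ 97.68°.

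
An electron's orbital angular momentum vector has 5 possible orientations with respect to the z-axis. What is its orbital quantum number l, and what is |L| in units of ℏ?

Since there are 2l+1 = 5 values of m_l, l = 2.
|L| = ℏ√(l(l+1)) = ℏ√(2·3) = √6 ℏ.

l = 2, |L| = √6 ℏ ≈ 2.449ℏ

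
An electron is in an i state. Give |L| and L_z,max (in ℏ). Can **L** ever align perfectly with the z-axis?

An i state has l = 6.
|L| = √42 ℏ ≈ 6.4807ℏ, while L_z,max = lℏ = 6ℏ.
Since |L| > L_z,max, the vector can never point exactly along z; the closest it comes is θ_min = arccos(6/√42) ≈ 22.2°.

No: L_z,max = 6ℏ < |L| = √42 ℏ ≈ 6.481ℏ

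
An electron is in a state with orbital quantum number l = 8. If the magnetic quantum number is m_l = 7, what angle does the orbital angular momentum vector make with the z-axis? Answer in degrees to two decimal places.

θ ≈ 34.42°

|L|² = l(l+1)ℏ² = 72ℏ², so |L| = 6√2 ℏ.
L_z = m_l ℏ = 7ℏ.
cos θ = L_z/|L| = 7/√72, so θ ≈ 34.42°.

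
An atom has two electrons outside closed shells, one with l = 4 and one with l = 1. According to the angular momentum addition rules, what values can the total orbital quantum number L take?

L = 3, 4, 5

The total orbital quantum number L ranges from |l₁ − l₂| to l₁ + l₂ in integer steps.
So L can be 3, 4, 5.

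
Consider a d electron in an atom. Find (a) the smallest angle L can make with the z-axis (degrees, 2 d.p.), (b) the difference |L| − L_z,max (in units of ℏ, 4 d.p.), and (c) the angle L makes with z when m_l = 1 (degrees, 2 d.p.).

θ_min ≈ 35.26°; |L|−L_z,max ≈ 0.4495ℏ; θ(m_l=1) ≈ 65.91°

A d state has l = 2.
cos θ_min = 2/√6, so θ_min ≈ 35.26°.
|L| − L_z,max = (√6 − 2)ℏ ≈ 0.4495ℏ.
For m_l = 1: cos θ = 1/√6, θ ≈ 65.91°.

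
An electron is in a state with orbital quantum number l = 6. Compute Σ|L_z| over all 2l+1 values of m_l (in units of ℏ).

The allowed m_l values are -6, -5, -4, -3, -2, -1, 0, 1, 2, 3, 4, 5, 6.
Σ|m_l| = 2(1+2+…+6) = 42.

Σ|L_z| = 42 ℏ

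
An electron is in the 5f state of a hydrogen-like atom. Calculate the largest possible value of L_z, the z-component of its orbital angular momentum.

For 5f, l = 3.
L_z = m_l ℏ with m_l ∈ {−3, …, 3}; the maximum is m_l = 3.

L_z,max = 3ℏ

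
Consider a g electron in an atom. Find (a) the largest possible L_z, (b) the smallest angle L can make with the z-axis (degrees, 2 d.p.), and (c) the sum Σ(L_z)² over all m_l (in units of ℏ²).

The letter g corresponds to l = 4.
L_z,max = lℏ = 4ℏ.
cos θ_min = 4/√20, so θ_min ≈ 26.57°.
Σ m_l² = 60, so Σ(L_z)² = 60 ℏ².

L_z,max = 4ℏ; θ_min ≈ 26.57°; Σ(L_z)² = 60 ℏ²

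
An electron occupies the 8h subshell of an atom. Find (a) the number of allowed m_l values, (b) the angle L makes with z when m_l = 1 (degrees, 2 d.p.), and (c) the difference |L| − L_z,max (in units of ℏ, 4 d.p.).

11 values; θ(m_l=1) ≈ 79.48°; |L|−L_z,max ≈ 0.4772ℏ

The 8h subshell has l = 5.
There are 2l+1 = 11 values of m_l.
For m_l = 1: cos θ = 1/√30, θ ≈ 79.48°.
|L| − L_z,max = (√30 − 5)ℏ ≈ 0.4772ℏ.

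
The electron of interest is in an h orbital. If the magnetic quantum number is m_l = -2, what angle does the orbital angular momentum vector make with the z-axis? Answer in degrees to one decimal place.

The letter h corresponds to l = 5.
|L|² = l(l+1)ℏ² = 30ℏ², so |L| = √30 ℏ.
L_z = m_l ℏ = −2ℏ.
cos θ = L_z/|L| = -2/√30, so θ ≈ 111.4°.

θ ≈ 111.4°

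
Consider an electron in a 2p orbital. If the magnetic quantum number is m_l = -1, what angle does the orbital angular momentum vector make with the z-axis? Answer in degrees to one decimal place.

The 2p subshell has l = 1.
|L| = √(l(l+1)) ℏ = √2 ℏ.
L_z = m_l ℏ = −1ℏ.
cos θ = L_z/|L| = -1/√2, so θ ≈ 135.0°.

θ ≈ 135.0°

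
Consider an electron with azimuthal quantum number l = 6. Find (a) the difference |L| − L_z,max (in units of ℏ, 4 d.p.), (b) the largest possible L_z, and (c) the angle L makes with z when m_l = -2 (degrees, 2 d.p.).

|L| − L_z,max = (√42 − 6)ℏ ≈ 0.4807ℏ.
L_z,max = lℏ = 6ℏ.
For m_l = -2: cos θ = -2/√42, θ ≈ 107.98°.

|L|−L_z,max ≈ 0.4807ℏ; L_z,max = 6ℏ; θ(m_l=-2) ≈ 107.98°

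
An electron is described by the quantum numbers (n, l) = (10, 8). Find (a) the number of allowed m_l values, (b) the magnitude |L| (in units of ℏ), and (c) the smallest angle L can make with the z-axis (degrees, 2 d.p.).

17 values; |L| = 6√2 ℏ ≈ 8.485ℏ; θ_min ≈ 19.47°

There are 2l+1 = 17 values of m_l.
|L| = ℏ√(8·9) = 6√2 ℏ ≈ 8.485ℏ.
cos θ_min = 8/√72, so θ_min ≈ 19.47°.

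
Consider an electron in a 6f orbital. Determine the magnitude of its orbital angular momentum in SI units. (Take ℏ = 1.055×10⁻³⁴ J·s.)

For 6f, l = 3.
|L| = ℏ√(l(l+1)) = ℏ√(3·4) = 2√3 ℏ
Numerically, |L| = 3.464 × (1.055×10⁻³⁴ J·s) = 3.655×10⁻³⁴ J·s.

|L| = 3.655×10⁻³⁴ J·s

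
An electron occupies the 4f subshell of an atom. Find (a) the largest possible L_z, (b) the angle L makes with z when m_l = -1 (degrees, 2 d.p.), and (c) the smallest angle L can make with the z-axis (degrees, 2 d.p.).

L_z,max = 3ℏ; θ(m_l=-1) ≈ 106.78°; θ_min ≈ 30.00°

4f means n = 4, l = 3.
L_z,max = lℏ = 3ℏ.
For m_l = -1: cos θ = -1/√12, θ ≈ 106.78°.
cos θ_min = 3/√12, so θ_min ≈ 30.00°.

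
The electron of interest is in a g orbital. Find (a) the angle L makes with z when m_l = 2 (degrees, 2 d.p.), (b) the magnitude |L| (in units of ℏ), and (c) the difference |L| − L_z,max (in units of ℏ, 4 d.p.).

The letter g corresponds to l = 4.
For m_l = 2: cos θ = 2/√20, θ ≈ 63.43°.
|L| = ℏ√(4·5) = 2√5 ℏ ≈ 4.472ℏ.
|L| − L_z,max = (2√5 − 4)ℏ ≈ 0.4721ℏ.

θ(m_l=2) ≈ 63.43°; |L| = 2√5 ℏ ≈ 4.472ℏ; |L|−L_z,max ≈ 0.4721ℏ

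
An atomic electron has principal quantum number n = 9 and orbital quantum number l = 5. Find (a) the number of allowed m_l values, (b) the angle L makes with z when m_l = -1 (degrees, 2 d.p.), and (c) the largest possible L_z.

There are 2l+1 = 11 values of m_l.
For m_l = -1: cos θ = -1/√30, θ ≈ 100.52°.
L_z,max = lℏ = 5ℏ.

11 values; θ(m_l=-1) ≈ 100.52°; L_z,max = 5ℏ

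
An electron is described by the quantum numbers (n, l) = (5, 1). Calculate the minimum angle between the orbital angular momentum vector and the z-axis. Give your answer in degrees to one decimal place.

|L|² = l(l+1)ℏ² = 2ℏ², so |L| = √2 ℏ.
The smallest angle corresponds to the largest L_z, i.e. m_l = l = 1, giving L_z = 1ℏ.
cos θ_min = 1/√2, so θ_min ≈ 45.0°.

θ_min ≈ 45.0°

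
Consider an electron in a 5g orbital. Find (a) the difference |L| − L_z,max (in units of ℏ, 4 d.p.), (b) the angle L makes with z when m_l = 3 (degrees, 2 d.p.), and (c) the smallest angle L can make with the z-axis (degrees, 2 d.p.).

The 5g subshell has l = 4.
|L| − L_z,max = (2√5 − 4)ℏ ≈ 0.4721ℏ.
For m_l = 3: cos θ = 3/√20, θ ≈ 47.87°.
cos θ_min = 4/√20, so θ_min ≈ 26.57°.

|L|−L_z,max ≈ 0.4721ℏ; θ(m_l=3) ≈ 47.87°; θ_min ≈ 26.57°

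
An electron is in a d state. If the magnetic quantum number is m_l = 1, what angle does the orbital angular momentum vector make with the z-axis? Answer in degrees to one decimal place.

For a d orbital, l = 2.
|L|² = l(l+1)ℏ² = 6ℏ², so |L| = √6 ℏ.
L_z = m_l ℏ = 1ℏ.
cos θ = L_z/|L| = 1/√6, so θ ≈ 65.9°.

θ ≈ 65.9°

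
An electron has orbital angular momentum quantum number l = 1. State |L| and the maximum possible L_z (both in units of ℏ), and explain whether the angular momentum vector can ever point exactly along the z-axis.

|L| = √2 ℏ ≈ 1.4142ℏ, while L_z,max = lℏ = 1ℏ.
Since |L| > L_z,max, the vector can never point exactly along z; the closest it comes is θ_min = arccos(1/√2) ≈ 45.0°.

No: L_z,max = 1ℏ < |L| = √2 ℏ ≈ 1.414ℏ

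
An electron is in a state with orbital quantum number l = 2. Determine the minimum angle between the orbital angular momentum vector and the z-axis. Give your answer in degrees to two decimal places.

θ_min ≈ 35.26°

|L| = ℏ√(l(l+1)) = √6 ℏ.
The smallest angle corresponds to the largest L_z, i.e. m_l = l = 2, giving L_z = 2ℏ.
cos θ_min = 2/√6, so θ_min ≈ 35.26°.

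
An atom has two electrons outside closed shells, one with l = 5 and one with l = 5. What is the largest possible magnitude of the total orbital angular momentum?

|L_tot|_max = √110 ℏ ≈ 10.488ℏ

L runs from |5 − 5| = 0 to 5 + 5 = 10.
So L can be 0, 1, 2, 3, 4, 5, 6, 7, 8, 9, 10.
The largest magnitude corresponds to L = 10: |L_tot| = ℏ√(10·11) = √110 ℏ.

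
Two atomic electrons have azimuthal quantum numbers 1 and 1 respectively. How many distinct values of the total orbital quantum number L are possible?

By the triangle rule, |l₁ − l₂| ≤ L ≤ l₁ + l₂.
L ∈ {0, 1, 2}.
That is 3 values.

3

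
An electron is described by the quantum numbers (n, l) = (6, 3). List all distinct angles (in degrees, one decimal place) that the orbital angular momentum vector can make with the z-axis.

θ ∈ {30.0°, 54.7°, 73.2°, 90.0°, 106.8°, 125.3°, 150.0°}

|L| = √(l(l+1)) ℏ = 2√3 ℏ.
cos θ = m_l/√12 for each m_l ∈ {-3, -2, -1, 0, 1, 2, 3}.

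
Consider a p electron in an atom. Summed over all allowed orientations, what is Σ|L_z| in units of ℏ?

Σ|L_z| = 2 ℏ

A p state has l = 1.
m_l runs from −1 to 1, i.e. {-1, 0, 1}.
Σ|m_l| = 2·1(1+1)/2 = 2.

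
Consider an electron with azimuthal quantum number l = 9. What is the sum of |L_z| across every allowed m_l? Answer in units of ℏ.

The allowed m_l values are -9, -8, -7, -6, -5, -4, -3, -2, -1, 0, 1, 2, 3, 4, 5, 6, 7, 8, 9.
Σ|m_l| = l(l+1) = 90.

Σ|L_z| = 90 ℏ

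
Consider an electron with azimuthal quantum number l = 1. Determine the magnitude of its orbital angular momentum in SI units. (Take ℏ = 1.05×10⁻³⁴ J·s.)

|L| = 1.48×10⁻³⁴ J·s

|L| = ℏ√(l(l+1)) = ℏ√(1·2) = √2 ℏ
Numerically, |L| = 1.414 × (1.05×10⁻³⁴ J·s) = 1.48×10⁻³⁴ J·s.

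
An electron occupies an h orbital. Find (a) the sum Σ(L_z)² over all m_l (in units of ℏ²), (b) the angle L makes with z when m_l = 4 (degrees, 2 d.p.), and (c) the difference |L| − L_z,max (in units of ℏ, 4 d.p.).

For an h orbital, l = 5.
Σ m_l² = 110, so Σ(L_z)² = 110 ℏ².
For m_l = 4: cos θ = 4/√30, θ ≈ 43.09°.
|L| − L_z,max = (√30 − 5)ℏ ≈ 0.4772ℏ.

Σ(L_z)² = 110 ℏ²; θ(m_l=4) ≈ 43.09°; |L|−L_z,max ≈ 0.4772ℏ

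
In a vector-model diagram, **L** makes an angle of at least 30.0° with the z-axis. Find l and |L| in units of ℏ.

l = 3, |L| = 2√3 ℏ ≈ 3.464ℏ

At minimum angle, m_l = l, so cos θ = l/√(l(l+1)); cos²θ = l/(l+1) = 0.7500.
Solving: l = 3.
Then |L| = ℏ√(3·4) = 2√3 ℏ.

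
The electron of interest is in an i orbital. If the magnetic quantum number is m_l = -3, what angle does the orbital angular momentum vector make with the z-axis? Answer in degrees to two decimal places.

I corresponds to l = 6.
|L|² = l(l+1)ℏ² = 42ℏ², so |L| = √42 ℏ.
L_z = m_l ℏ = −3ℏ.
cos θ = L_z/|L| = -3/√42, so θ ≈ 117.58°.

θ ≈ 117.58°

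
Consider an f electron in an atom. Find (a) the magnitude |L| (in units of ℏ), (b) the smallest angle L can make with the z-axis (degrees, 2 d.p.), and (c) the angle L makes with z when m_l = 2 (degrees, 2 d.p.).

The letter f corresponds to l = 3.
|L| = ℏ√(3·4) = 2√3 ℏ ≈ 3.464ℏ.
cos θ_min = 3/√12, so θ_min ≈ 30.00°.
For m_l = 2: cos θ = 2/√12, θ ≈ 54.74°.

|L| = 2√3 ℏ ≈ 3.464ℏ; θ_min ≈ 30.00°; θ(m_l=2) ≈ 54.74°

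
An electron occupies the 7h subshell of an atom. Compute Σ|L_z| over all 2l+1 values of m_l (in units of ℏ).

Σ|L_z| = 30 ℏ

For 7h, l = 5.
m_l runs from −5 to 5, i.e. {-5, -4, -3, -2, -1, 0, 1, 2, 3, 4, 5}.
Σ|m_l| = l(l+1) = 30.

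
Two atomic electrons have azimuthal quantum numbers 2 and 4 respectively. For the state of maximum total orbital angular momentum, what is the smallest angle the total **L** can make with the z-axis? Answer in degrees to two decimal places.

θ_min ≈ 22.21°

By the triangle rule, |l₁ − l₂| ≤ L ≤ l₁ + l₂.
So L can be 2, 3, 4, 5, 6.
The maximum is L = 6, with |L_tot| = ℏ√(6·7) = √42 ℏ.
The minimum angle with z is arccos(6/√42) ≈ 22.21°.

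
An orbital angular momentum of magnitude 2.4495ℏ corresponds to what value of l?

l = 2

|L| = ℏ√(l(l+1)), so l(l+1) = 6.
Solving: l = 2.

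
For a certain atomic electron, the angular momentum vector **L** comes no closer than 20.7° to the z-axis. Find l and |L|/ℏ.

l = 7, |L| = 2√14 ℏ ≈ 7.483ℏ

cos²θ_min = l/(l+1) = 0.8751.
l = cos²θ/sin²θ ≈ 7.
Then |L| = ℏ√(7·8) = 2√14 ℏ.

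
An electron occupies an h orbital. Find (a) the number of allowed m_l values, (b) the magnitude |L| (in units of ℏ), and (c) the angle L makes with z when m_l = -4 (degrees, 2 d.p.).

11 values; |L| = √30 ℏ ≈ 5.477ℏ; θ(m_l=-4) ≈ 136.91°

An h state has l = 5.
There are 2l+1 = 11 values of m_l.
|L| = ℏ√(5·6) = √30 ℏ ≈ 5.477ℏ.
For m_l = -4: cos θ = -4/√30, θ ≈ 136.91°.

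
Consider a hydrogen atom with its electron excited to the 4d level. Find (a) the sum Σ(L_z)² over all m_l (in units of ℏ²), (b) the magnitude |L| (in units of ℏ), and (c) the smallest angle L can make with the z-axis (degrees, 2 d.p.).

The 4d level has l = 2.
Σ m_l² = 10, so Σ(L_z)² = 10 ℏ².
|L| = ℏ√(2·3) = √6 ℏ ≈ 2.449ℏ.
cos θ_min = 2/√6, so θ_min ≈ 35.26°.

Σ(L_z)² = 10 ℏ²; |L| = √6 ℏ ≈ 2.449ℏ; θ_min ≈ 35.26°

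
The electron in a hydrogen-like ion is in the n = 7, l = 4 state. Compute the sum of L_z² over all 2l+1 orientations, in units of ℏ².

Σ(L_z)² = 60 ℏ²

m_l runs from −4 to 4, i.e. {-4, -3, -2, -1, 0, 1, 2, 3, 4}.
Σ m_l² = l(l+1)(2l+1)/3 = 4·5·9/3 = 60.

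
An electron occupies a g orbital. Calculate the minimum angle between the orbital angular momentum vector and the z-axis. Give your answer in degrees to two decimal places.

The letter g corresponds to l = 4.
|L| = √(l(l+1)) ℏ = 2√5 ℏ.
The smallest angle corresponds to the largest L_z, i.e. m_l = l = 4, giving L_z = 4ℏ.
cos θ_min = 4/√20, so θ_min ≈ 26.57°.

θ_min ≈ 26.57°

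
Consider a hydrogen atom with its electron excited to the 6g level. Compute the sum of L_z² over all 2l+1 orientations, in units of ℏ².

Σ(L_z)² = 60 ℏ²

The 6g level has l = 4.
m_l ∈ {-4, -3, -2, -1, 0, 1, 2, 3, 4}.
Summing m² from −4 to 4: Σ m_l² = 60.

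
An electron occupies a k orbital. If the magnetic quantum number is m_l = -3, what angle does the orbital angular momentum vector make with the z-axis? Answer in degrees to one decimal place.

θ ≈ 113.6°

K corresponds to l = 7.
|L| = ℏ√(l(l+1)) = 2√14 ℏ.
L_z = m_l ℏ = −3ℏ.
cos θ = L_z/|L| = -3/√56, so θ ≈ 113.6°.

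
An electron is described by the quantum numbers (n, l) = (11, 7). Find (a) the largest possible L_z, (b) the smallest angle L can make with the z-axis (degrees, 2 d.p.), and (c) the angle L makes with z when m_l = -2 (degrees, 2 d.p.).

L_z,max = 7ℏ; θ_min ≈ 20.70°; θ(m_l=-2) ≈ 105.50°

L_z,max = lℏ = 7ℏ.
cos θ_min = 7/√56, so θ_min ≈ 20.70°.
For m_l = -2: cos θ = -2/√56, θ ≈ 105.50°.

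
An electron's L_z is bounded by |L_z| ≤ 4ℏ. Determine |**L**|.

|L| = 2√5 ℏ ≈ 4.472ℏ

Since max m_l = l, l = 4.
|L| = ℏ√(l(l+1)) = 2√5 ℏ.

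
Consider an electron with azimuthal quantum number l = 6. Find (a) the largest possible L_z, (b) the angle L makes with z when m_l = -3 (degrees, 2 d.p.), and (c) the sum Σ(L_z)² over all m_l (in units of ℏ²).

L_z,max = lℏ = 6ℏ.
For m_l = -3: cos θ = -3/√42, θ ≈ 117.58°.
Σ m_l² = 182, so Σ(L_z)² = 182 ℏ².

L_z,max = 6ℏ; θ(m_l=-3) ≈ 117.58°; Σ(L_z)² = 182 ℏ²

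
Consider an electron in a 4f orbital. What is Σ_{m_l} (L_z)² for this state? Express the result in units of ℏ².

The 4f subshell has l = 3.
m_l runs from −3 to 3, i.e. {-3, -2, -1, 0, 1, 2, 3}.
Σ m_l² = 2·(1 + 4 + 9) = 28.

Σ(L_z)² = 28 ℏ²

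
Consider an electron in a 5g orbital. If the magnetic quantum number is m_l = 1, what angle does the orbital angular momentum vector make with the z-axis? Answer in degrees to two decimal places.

For 5g, l = 4.
|L|² = l(l+1)ℏ² = 20ℏ², so |L| = 2√5 ℏ.
L_z = m_l ℏ = 1ℏ.
cos θ = L_z/|L| = 1/√20, so θ ≈ 77.08°.

θ ≈ 77.08°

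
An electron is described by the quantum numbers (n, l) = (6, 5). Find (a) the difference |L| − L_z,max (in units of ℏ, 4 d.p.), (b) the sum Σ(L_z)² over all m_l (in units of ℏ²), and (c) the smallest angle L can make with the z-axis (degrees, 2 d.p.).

|L|−L_z,max ≈ 0.4772ℏ; Σ(L_z)² = 110 ℏ²; θ_min ≈ 24.09°

|L| − L_z,max = (√30 − 5)ℏ ≈ 0.4772ℏ.
Σ m_l² = 110, so Σ(L_z)² = 110 ℏ².
cos θ_min = 5/√30, so θ_min ≈ 24.09°.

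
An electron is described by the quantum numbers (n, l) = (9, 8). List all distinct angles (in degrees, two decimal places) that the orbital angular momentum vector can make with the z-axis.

|L| = ℏ√(l(l+1)) = 6√2 ℏ.
cos θ = m_l/√72 for each m_l ∈ {-8, -7, -6, -5, -4, -3, -2, -1, 0, 1, 2, 3, 4, 5, 6, 7, 8}.

θ ∈ {19.47°, 34.42°, 45.00°, 53.90°, 61.87°, 69.30°, 76.37°, 83.23°, 90.00°, 96.77°, 103.63°, 110.70°, 118.13°, 126.10°, 135.00°, 145.58°, 160.53°}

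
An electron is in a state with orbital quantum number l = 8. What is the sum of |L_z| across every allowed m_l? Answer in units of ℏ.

The allowed m_l values are -8, -7, -6, -5, -4, -3, -2, -1, 0, 1, 2, 3, 4, 5, 6, 7, 8.
Σ|m_l| = l(l+1) = 72.

Σ|L_z| = 72 ℏ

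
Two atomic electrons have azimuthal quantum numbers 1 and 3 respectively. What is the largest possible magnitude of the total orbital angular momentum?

By the triangle rule, |l₁ − l₂| ≤ L ≤ l₁ + l₂.
L ∈ {2, 3, 4}.
The largest magnitude corresponds to L = 4: |L_tot| = ℏ√(4·5) = 2√5 ℏ.

|L_tot|_max = 2√5 ℏ ≈ 4.472ℏ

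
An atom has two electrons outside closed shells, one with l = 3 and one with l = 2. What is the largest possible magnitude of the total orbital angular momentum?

|L_tot|_max = √30 ℏ ≈ 5.477ℏ

By the triangle rule, |l₁ − l₂| ≤ L ≤ l₁ + l₂.
So L can be 1, 2, 3, 4, 5.
The largest magnitude corresponds to L = 5: |L_tot| = ℏ√(5·6) = √30 ℏ.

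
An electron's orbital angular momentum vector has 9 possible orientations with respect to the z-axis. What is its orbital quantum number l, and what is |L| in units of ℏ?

l = 4, |L| = 2√5 ℏ ≈ 4.472ℏ

9 = 2l + 1, so l = (9−1)/2 = 4.
Then |L| = √(l(l+1)) ℏ = 2√5 ℏ.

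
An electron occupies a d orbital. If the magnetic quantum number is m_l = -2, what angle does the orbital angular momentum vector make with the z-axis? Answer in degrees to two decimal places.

θ ≈ 144.74°

For a d orbital, l = 2.
|L|² = l(l+1)ℏ² = 6ℏ², so |L| = √6 ℏ.
L_z = m_l ℏ = −2ℏ.
cos θ = L_z/|L| = -2/√6, so θ ≈ 144.74°.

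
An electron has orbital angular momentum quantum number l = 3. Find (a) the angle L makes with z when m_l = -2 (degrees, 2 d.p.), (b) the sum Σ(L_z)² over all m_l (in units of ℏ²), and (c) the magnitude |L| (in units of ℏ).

For m_l = -2: cos θ = -2/√12, θ ≈ 125.26°.
Σ m_l² = 28, so Σ(L_z)² = 28 ℏ².
|L| = ℏ√(3·4) = 2√3 ℏ ≈ 3.464ℏ.

θ(m_l=-2) ≈ 125.26°; Σ(L_z)² = 28 ℏ²; |L| = 2√3 ℏ ≈ 3.464ℏ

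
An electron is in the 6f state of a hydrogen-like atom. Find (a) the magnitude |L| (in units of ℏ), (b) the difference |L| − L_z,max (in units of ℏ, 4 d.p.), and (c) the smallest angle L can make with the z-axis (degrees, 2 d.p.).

|L| = 2√3 ℏ ≈ 3.464ℏ; |L|−L_z,max ≈ 0.4641ℏ; θ_min ≈ 30.00°

6f means n = 6, l = 3.
|L| = ℏ√(3·4) = 2√3 ℏ ≈ 3.464ℏ.
|L| − L_z,max = (2√3 − 3)ℏ ≈ 0.4641ℏ.
cos θ_min = 3/√12, so θ_min ≈ 30.00°.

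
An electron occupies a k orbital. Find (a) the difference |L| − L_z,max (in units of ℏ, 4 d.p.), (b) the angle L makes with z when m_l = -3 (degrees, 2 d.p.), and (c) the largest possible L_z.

|L|−L_z,max ≈ 0.4833ℏ; θ(m_l=-3) ≈ 113.63°; L_z,max = 7ℏ

For a k orbital, l = 7.
|L| − L_z,max = (2√14 − 7)ℏ ≈ 0.4833ℏ.
For m_l = -3: cos θ = -3/√56, θ ≈ 113.63°.
L_z,max = lℏ = 7ℏ.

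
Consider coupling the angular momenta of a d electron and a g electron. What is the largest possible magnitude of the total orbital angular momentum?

Angular momentum addition gives L = |l₁ − l₂|, …, l₁ + l₂.
L ∈ {2, 3, 4, 5, 6}.
The largest magnitude corresponds to L = 6: |L_tot| = ℏ√(6·7) = √42 ℏ.

|L_tot|_max = √42 ℏ ≈ 6.481ℏ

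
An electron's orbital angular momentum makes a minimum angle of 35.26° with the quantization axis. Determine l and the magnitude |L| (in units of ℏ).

cos θ_min = l/√(l(l+1)) = √(l/(l+1)), so l/(l+1) = cos²(35.26°) = 0.6667.
l = cos²θ/sin²θ ≈ 2.
Then |L| = ℏ√(2·3) = √6 ℏ.

l = 2, |L| = √6 ℏ ≈ 2.449ℏ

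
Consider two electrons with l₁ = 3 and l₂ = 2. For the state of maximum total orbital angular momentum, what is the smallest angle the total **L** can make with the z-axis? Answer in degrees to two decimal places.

θ_min ≈ 24.09°

By the triangle rule, |l₁ − l₂| ≤ L ≤ l₁ + l₂.
L ∈ {1, 2, 3, 4, 5}.
The maximum is L = 5, with |L_tot| = ℏ√(5·6) = √30 ℏ.
The minimum angle with z is arccos(5/√30) ≈ 24.09°.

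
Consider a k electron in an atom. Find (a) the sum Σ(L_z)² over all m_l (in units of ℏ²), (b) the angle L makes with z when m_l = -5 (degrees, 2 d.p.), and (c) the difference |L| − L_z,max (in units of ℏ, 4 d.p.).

A k state has l = 7.
Σ m_l² = 280, so Σ(L_z)² = 280 ℏ².
For m_l = -5: cos θ = -5/√56, θ ≈ 131.92°.
|L| − L_z,max = (2√14 − 7)ℏ ≈ 0.4833ℏ.

Σ(L_z)² = 280 ℏ²; θ(m_l=-5) ≈ 131.92°; |L|−L_z,max ≈ 0.4833ℏ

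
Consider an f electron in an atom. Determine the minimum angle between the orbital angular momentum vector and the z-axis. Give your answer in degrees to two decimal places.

The letter f corresponds to l = 3.
|L| = √(l(l+1)) ℏ = 2√3 ℏ.
The smallest angle corresponds to the largest L_z, i.e. m_l = l = 3, giving L_z = 3ℏ.
cos θ_min = 3/√12, so θ_min ≈ 30.00°.

θ_min ≈ 30.00°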